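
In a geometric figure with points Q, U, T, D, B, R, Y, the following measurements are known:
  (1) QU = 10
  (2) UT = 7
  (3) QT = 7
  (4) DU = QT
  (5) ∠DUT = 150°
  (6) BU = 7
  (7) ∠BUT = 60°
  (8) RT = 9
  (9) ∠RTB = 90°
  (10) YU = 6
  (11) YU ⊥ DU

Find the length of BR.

Step 1: By the law of cosines on triangle BUT: BT² = 7² + 7² − 2·7·7·cos(60°) = 49, so BT = 7.
Step 2: By the law of cosines on triangle BTR: BR² = 7² + 9² − 2·7·9·cos(90°) = 130, so BR = √130.

Therefore, the length of BR = √130.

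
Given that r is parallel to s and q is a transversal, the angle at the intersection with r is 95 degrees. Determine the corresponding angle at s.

When a transversal crosses parallel lines, angles in the same position at each intersection are called corresponding angles.
These are always equal, so the answer is 95 degrees.

95 degrees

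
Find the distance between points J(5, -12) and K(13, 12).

The horizontal distance is |13 - 5| = 8 and the vertical distance is |12 - -12| = 24.
By the Pythagorean theorem, d = sqrt(8^2 + 24^2) = sqrt(640) = 8*sqrt(10).

8*sqrt(10)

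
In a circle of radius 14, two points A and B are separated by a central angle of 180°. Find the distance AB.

Chord length = 2r sin(θ/2)
= 2 × 14 × sin(180°/2)
= 2 × 14 × sin(90°)
= 28

28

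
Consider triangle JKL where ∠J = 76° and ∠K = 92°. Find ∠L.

The interior angles sum to 180°: angle L = 180 - 76 - 92 = 12°.
The triangle is obtuse (angles 76°, 92°, 12°).

12 degrees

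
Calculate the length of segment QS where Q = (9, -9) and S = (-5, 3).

d = sqrt((-5 - 9)^2 + (3 - -9)^2)
d = sqrt(-14^2 + 12^2)
d = sqrt(196 + 144)
d = sqrt(340) = 2*sqrt(85)

2*sqrt(85)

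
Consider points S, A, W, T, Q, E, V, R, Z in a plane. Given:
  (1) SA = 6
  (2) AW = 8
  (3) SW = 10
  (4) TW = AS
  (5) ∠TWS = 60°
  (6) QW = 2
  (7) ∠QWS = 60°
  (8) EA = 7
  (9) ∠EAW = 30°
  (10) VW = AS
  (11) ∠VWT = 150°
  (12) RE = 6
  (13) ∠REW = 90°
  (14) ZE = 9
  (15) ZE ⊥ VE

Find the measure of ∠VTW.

From the given relations: TW = AS = 6; VW = AS = 6.
Step 1: By the law of cosines on triangle TWV: TV² = 6² + 6² − 2·6·6·cos(150°) = 134.35, so TV ≈ 11.59.
Step 2: By the inverse law of cosines on triangle VTW: cos(∠VTW) = (11.59² + 6² − 6²) / (2·11.59·6) = 134.35/139.09 = 0.9659, so ∠VTW = 15°.

Therefore, the measure of angle ∠VTW = 15°.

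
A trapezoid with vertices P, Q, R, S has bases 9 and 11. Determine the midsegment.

The midsegment (median) of a trapezoid connects the midpoints of the non-parallel sides.
Its length is the average of the two bases: (9 + 11) / 2 = 10.

10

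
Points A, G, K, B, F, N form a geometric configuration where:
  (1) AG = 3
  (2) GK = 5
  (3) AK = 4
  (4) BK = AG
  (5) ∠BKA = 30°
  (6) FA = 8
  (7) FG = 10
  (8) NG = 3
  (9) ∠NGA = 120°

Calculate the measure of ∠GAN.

Step 1: By the law of cosines on triangle AGN: AN² = 3² + 3² − 2·3·3·cos(120°) = 27, so AN = 3·√3.
Step 2: By the inverse law of cosines on triangle GAN: cos(∠GAN) = (3² + (3·√3)² − 3²) / (2·3·3·√3) = 27/31.18 = 0.866, so ∠GAN = 30°.

Therefore, the measure of angle ∠GAN = 30°.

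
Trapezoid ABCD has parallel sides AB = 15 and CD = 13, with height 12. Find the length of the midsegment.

The midsegment of a trapezoid = (base1 + base2) / 2
midsegment = (15 + 13) / 2
midsegment = 28 / 2
midsegment = 14

14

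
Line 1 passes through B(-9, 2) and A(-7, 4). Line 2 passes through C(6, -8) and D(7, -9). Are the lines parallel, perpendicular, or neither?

Slope of line 1: m1 = (4 - 2)/(-7 - -9) = 2/2 = 1
Slope of line 2: m2 = (-9 - -8)/(7 - 6) = -1/1 = -1
m1 * m2 = (1) * (-1) = -1 = -1, so the lines are perpendicular.

Perpendicular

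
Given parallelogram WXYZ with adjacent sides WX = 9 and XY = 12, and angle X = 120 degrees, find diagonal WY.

Using the law of cosines:
d^2 = 9^2 + 12^2 - 2(9)(12)cos(120 degrees)
d^2 = 81 + 144 - 216*-1/2
d^2 = 333
d = 3*sqrt(37)

3*sqrt(37)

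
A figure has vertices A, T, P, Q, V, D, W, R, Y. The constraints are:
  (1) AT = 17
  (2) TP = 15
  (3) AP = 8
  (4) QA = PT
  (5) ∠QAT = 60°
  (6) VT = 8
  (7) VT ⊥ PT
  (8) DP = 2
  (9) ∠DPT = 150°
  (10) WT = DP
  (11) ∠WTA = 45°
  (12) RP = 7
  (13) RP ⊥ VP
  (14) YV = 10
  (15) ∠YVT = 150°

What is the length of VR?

Step 1: By the law of cosines on triangle VTP: VP² = 8² + 15² − 2·8·15·cos(90°) = 289, so VP = 17.
Step 2: By the law of cosines on triangle VPR: VR² = 17² + 7² − 2·17·7·cos(90°) = 338, so VR = 13·√2.

Therefore, the length of VR = 13·√2.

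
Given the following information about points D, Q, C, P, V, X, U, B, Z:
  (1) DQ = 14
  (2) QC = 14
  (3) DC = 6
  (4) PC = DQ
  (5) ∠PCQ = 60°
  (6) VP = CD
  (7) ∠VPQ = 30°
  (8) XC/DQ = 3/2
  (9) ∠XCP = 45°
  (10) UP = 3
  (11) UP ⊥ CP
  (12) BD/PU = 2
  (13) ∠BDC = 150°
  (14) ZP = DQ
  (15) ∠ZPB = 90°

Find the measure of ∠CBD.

From the given relations: BD = 2·PU = 2·3 = 6.
Step 1: By the law of cosines on triangle BDC: BC² = 6² + 6² − 2·6·6·cos(150°) = 134.35, so BC ≈ 11.59.
Step 2: By the inverse law of cosines on triangle CBD: cos(∠CBD) = (11.59² + 6² − 6²) / (2·11.59·6) = 134.35/139.09 = 0.9659, so ∠CBD = 15°.

Therefore, the measure of angle ∠CBD = 15°.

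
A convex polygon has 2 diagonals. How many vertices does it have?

Using d = n(n - 3)/2, we solve 2 = n(n - 3)/2.
So n(n - 3) = 4.
Testing n = 4: 4 * 1 = 4 = 4. Correct.
The polygon has 4 sides.

4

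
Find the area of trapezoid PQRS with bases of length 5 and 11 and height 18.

Area = (5 + 11) * 18 / 2 = 288 / 2 = 144

144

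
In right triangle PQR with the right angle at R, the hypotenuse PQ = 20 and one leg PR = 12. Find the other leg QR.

By the Pythagorean theorem: QR^2 = PQ^2 - PR^2
QR^2 = 20^2 - 12^2 = 400 - 144 = 256
QR = sqrt(256) = 16

16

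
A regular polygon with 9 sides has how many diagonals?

Each of the 9 vertices connects to 6 non-adjacent vertices via diagonals.
Total connections = 9 × 6 = 54, but each diagonal is counted twice.
Number of diagonals = 54 / 2 = 27.

27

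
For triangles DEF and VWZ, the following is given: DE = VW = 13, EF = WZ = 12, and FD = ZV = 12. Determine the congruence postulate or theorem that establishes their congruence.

The given information provides:
DE = VW = 13, EF = WZ = 12, and FD = ZV = 12
This matches the SSS congruence theorem.
All three pairs of corresponding sides are equal (Side-Side-Side).

SSS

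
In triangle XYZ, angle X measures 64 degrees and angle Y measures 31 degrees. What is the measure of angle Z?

angle Z = 180 - 64 - 31 = 85 degrees.

85 degrees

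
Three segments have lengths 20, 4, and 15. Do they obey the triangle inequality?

No.
The triangle inequality is violated: 4 + 15 = 19 ≤ 20.
These lengths cannot form a triangle.

No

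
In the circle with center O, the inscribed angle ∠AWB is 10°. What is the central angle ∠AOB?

By the inscribed angle theorem, the central angle is twice the inscribed angle.
Central angle = 2 × 10° = 20°

20°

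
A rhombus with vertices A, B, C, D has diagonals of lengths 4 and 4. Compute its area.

Area of a rhombus = (d1 * d2) / 2
Area = (4 * 4) / 2
Area = 16 / 2
Area = 8

8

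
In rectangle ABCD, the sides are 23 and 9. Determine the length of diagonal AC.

A rectangle's diagonal splits it into two right triangles, with the diagonal as the hypotenuse.
By the Pythagorean theorem, d^2 = 23^2 + 9^2 = 610.
Therefore d = sqrt(610).

sqrt(610)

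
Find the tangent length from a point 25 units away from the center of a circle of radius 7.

Let T be the point of tangency. Then CT ⊥ XT (radius ⊥ tangent).
In right triangle CTX: CX² = CT² + XT²
25² = 7² + XT²
XT² = 576, XT = 24

24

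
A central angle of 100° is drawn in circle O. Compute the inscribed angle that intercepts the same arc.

An inscribed angle intercepts an arc from a point on the circle, while the central angle intercepts the same arc from the center.
The inscribed angle is always half the central angle: 100° / 2 = 50°.

50°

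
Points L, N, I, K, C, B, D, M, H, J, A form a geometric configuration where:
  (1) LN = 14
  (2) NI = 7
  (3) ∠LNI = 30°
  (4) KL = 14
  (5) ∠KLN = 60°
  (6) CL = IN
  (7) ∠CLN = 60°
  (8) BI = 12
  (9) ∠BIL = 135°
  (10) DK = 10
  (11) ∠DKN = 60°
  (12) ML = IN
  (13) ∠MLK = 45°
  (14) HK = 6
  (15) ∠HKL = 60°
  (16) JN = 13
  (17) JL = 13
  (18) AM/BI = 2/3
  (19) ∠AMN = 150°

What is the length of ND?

Step 1: By the law of cosines on triangle NLK: NK² = 14² + 14² − 2·14·14·cos(60°) = 196, so NK = 14.
Step 2: By the law of cosines on triangle NKD: ND² = 14² + 10² − 2·14·10·cos(60°) = 156, so ND = 2·√39.

Therefore, the length of ND = 2·√39.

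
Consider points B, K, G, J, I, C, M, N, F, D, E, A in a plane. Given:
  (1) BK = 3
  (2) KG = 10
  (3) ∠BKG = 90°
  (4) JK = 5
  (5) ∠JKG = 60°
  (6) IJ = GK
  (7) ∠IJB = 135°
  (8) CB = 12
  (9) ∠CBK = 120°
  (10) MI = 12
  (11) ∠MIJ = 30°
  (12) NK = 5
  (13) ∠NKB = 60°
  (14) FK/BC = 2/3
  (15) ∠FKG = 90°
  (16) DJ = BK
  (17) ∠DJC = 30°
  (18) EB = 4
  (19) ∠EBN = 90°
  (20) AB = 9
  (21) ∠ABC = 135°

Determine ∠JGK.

Step 1: By the law of cosines on triangle GKJ: GJ² = 10² + 5² − 2·10·5·cos(60°) = 75, so GJ = 5·√3.
Step 2: By the inverse law of cosines on triangle JGK: cos(∠JGK) = ((5·√3)² + 10² − 5²) / (2·5·√3·10) = 150/173.21 = 0.866, so ∠JGK = 30°.

Therefore, the measure of angle ∠JGK = 30°.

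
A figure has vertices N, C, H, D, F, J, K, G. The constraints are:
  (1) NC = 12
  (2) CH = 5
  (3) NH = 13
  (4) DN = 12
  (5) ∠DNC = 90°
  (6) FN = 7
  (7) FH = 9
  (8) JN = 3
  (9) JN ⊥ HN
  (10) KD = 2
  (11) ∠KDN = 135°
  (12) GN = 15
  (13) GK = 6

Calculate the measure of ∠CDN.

Step 1: By the law of cosines on triangle DNC: DC² = 12² + 12² − 2·12·12·cos(90°) = 288, so DC = 12·√2.
Step 2: By the inverse law of cosines on triangle CDN: cos(∠CDN) = ((12·√2)² + 12² − 12²) / (2·12·√2·12) = 288/407.29 = 0.7071, so ∠CDN = 45°.

Therefore, the measure of angle ∠CDN = 45°.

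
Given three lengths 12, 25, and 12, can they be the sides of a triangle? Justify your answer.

Check the triangle inequality: 12 + 12 = 24 ≤ 25.
Since the sum of two sides does not exceed the third, no triangle can be formed.

No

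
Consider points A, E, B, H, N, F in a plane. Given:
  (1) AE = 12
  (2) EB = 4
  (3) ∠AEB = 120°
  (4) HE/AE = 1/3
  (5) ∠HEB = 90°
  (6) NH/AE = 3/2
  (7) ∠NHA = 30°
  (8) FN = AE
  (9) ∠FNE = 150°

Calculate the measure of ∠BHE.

From the given relations: HE = 1/3·AE = 1/3·12 = 4.
Step 1: By the law of cosines on triangle HEB: HB² = 4² + 4² − 2·4·4·cos(90°) = 32, so HB = 4·√2.
Step 2: By the inverse law of cosines on triangle BHE: cos(∠BHE) = ((4·√2)² + 4² − 4²) / (2·4·√2·4) = 32/45.25 = 0.7071, so ∠BHE = 45°.

Therefore, the measure of angle ∠BHE = 45°.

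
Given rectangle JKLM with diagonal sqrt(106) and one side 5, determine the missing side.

The diagonal of a rectangle forms a right triangle with the two sides.
Rearranging the Pythagorean theorem: missing side = sqrt(d^2 - known^2).
= sqrt(106 - 25) = sqrt(81) = 9.

9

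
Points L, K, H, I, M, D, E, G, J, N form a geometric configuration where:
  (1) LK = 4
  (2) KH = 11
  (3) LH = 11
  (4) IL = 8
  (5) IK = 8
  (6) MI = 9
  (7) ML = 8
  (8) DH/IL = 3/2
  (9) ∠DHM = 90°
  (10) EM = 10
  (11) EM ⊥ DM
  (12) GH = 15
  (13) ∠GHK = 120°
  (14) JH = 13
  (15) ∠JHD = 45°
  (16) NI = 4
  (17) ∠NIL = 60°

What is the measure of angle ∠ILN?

Step 1: By the law of cosines on triangle LIN: LN² = 8² + 4² − 2·8·4·cos(60°) = 48, so LN = 4·√3.
Step 2: By the inverse law of cosines on triangle ILN: cos(∠ILN) = (8² + (4·√3)² − 4²) / (2·8·4·√3) = 96/110.85 = 0.866, so ∠ILN = 30°.

Therefore, the measure of angle ∠ILN = 30°.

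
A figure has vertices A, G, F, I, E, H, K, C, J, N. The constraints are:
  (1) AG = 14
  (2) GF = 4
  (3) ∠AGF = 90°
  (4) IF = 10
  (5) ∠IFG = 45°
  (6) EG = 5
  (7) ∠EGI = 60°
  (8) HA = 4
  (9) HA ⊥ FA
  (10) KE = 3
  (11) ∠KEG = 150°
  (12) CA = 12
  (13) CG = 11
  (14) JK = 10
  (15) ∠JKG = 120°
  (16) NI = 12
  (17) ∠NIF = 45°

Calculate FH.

Step 1: By the law of cosines on triangle FGA: FA² = 4² + 14² − 2·4·14·cos(90°) = 212, so FA = 2·√53.
Step 2: By the law of cosines on triangle FAH: FH² = (2·√53)² + 4² − 2·2·√53·4·cos(90°) = 228, so FH = 2·√57.

Therefore, the length of FH = 2·√57.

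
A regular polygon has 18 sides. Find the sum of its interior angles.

The sum of interior angles of an n-sided polygon is (n - 2) * 180.
For n = 18: (18 - 2) * 180 = 16 * 180 = 2880 degrees.

2880 degrees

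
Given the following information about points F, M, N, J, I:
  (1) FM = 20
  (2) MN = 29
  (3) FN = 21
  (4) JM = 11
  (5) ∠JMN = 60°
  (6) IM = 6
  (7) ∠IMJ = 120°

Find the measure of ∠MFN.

Step 1: By the inverse law of cosines on triangle MFN: cos(∠MFN) = (20² + 21² − 29²) / (2·20·21) = 0/840 = 0, so ∠MFN = 90°.

Therefore, the measure of angle ∠MFN = 90°.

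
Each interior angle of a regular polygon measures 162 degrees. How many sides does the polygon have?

The exterior angle is the supplement of the interior angle: 180 - 162 = 18 degrees.
Since the exterior angles of any convex polygon sum to 360 degrees, the number of sides is 360 / 18 = 20.

20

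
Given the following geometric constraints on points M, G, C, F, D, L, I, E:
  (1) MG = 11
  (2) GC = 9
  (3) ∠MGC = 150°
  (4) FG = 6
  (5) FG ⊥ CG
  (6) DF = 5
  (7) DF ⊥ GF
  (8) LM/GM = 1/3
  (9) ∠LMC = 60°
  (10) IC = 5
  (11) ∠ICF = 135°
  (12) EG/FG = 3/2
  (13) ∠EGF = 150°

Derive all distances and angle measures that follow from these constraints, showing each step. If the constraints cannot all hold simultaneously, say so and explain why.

The constraints are consistent.

From the given relations:
  LM = 1/3·GM = 1/3·11 ≈ 3.67
  EG = 3/2·FG = 3/2·6 = 9

Step 1: From MG = 11, GC = 9, and ∠MGC = 150°, by the law of cosines:
  MC² = MG² + GC² - 2·MG·GC·cos(150°) = 121 + 81 + 171.5 = 373.5
  MC ≈ 19.33

Step 2: From GF = 6, FD = 5, and ∠GFD = 90°, by the law of cosines:
  GD² = GF² + FD² - 2·GF·FD·cos(90°) = 36 + 25 - 0 = 61
  GD = √61

Step 3: From CG = 9, GF = 6, and ∠CGF = 90°, by the law of cosines:
  CF² = CG² + GF² - 2·CG·GF·cos(90°) = 81 + 36 - 0 = 117
  CF = 3·√13

Step 4: From FG = 6, GE = 9, and ∠FGE = 150°, by the law of cosines:
  FE² = FG² + GE² - 2·FG·GE·cos(150°) = 36 + 81 + 93.53 = 210.5
  FE ≈ 14.51

Step 5: From CM = 19.33, ML = 3.67, and ∠CML = 60°, by the law of cosines:
  CL² = CM² + ML² - 2·CM·ML·cos(60°) = 373.5 + 13.44 - 70.86 = 316.1
  CL ≈ 17.78

Step 6: From FC = 3·√13, CI = 5, and ∠FCI = 135°, by the law of cosines:
  FI² = FC² + CI² - 2·FC·CI·cos(135°) = 117 + 25 + 76.49 = 218.5
  FI ≈ 14.78

Step 7: From MC = 19.33, MG = 11, CG = 9, by the inverse law of cosines:
  cos(∠CMG) = (MC² + MG² - CG²) / (2·MC·MG)
  ∠CMG = 13.47°

Step 8: From GD = √61, GF = 6, DF = 5, by the inverse law of cosines:
  cos(∠DGF) = (GD² + GF² - DF²) / (2·GD·GF)
  ∠DGF = 39.81°

Step 9: From CF = 3·√13, CG = 9, FG = 6, by the inverse law of cosines:
  cos(∠FCG) = (CF² + CG² - FG²) / (2·CF·CG)
  ∠FCG = 33.69°

Step 10: From CG = 9, CM = 19.33, GM = 11, by the inverse law of cosines:
  cos(∠GCM) = (CG² + CM² - GM²) / (2·CG·CM)
  ∠GCM = 16.53°

Step 11: From FC = 3·√13, FG = 6, CG = 9, by the inverse law of cosines:
  cos(∠CFG) = (FC² + FG² - CG²) / (2·FC·FG)
  ∠CFG = 56.31°

Step 12: From FE = 14.51, FG = 6, EG = 9, by the inverse law of cosines:
  cos(∠EFG) = (FE² + FG² - EG²) / (2·FE·FG)
  ∠EFG = 18.07°

Step 13: From DF = 5, DG = √61, FG = 6, by the inverse law of cosines:
  cos(∠FDG) = (DF² + DG² - FG²) / (2·DF·DG)
  ∠FDG = 50.19°

Step 14: From EF = 14.51, EG = 9, FG = 6, by the inverse law of cosines:
  cos(∠FEG) = (EF² + EG² - FG²) / (2·EF·EG)
  ∠FEG = 11.93°

Step 15: From CL = 17.78, CM = 19.33, LM = 3.67, by the inverse law of cosines:
  cos(∠LCM) = (CL² + CM² - LM²) / (2·CL·CM)
  ∠LCM = 10.29°

Step 16: From FC = 3·√13, FI = 14.78, CI = 5, by the inverse law of cosines:
  cos(∠CFI) = (FC² + FI² - CI²) / (2·FC·FI)
  ∠CFI = 13.84°

Step 17: From LC = 17.78, LM = 3.67, CM = 19.33, by the inverse law of cosines:
  cos(∠CLM) = (LC² + LM² - CM²) / (2·LC·LM)
  ∠CLM = 109.71°

Step 18: From IC = 5, IF = 14.78, CF = 3·√13, by the inverse law of cosines:
  cos(∠CIF) = (IC² + IF² - CF²) / (2·IC·IF)
  ∠CIF = 31.16°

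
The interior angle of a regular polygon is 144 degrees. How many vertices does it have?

Each interior angle of a regular n-gon is (n - 2) * 180 / n.
Setting this equal to 144:
(n - 2) * 180 / n = 144
Each exterior angle = 180 - 144 = 36 degrees.
Since exterior angles sum to 360: n = 360 / 36 = 10.

10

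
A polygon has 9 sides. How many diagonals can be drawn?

Total line segments between 9 vertices = C(9,2) = 36.
Subtract the 9 sides: 36 - 9 = 27 diagonals.

27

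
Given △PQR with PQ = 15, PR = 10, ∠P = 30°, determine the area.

Area = (1/2)(15)(10) sin(30°) = (1/2)(15)(10)(1/2) = 75/2

75/2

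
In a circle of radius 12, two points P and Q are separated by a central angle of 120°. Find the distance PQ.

Chord = 2(12) sin(60°) = 12*sqrt(3)

12*sqrt(3)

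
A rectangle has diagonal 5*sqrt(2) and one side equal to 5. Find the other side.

The diagonal of a rectangle forms a right triangle with the two sides.
Rearranging the Pythagorean theorem: missing side = sqrt(d^2 - known^2).
= sqrt(50 - 25) = sqrt(25) = 5.

5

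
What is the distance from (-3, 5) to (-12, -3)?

d = sqrt((-9)^2 + (-8)^2) = sqrt(145)

sqrt(145)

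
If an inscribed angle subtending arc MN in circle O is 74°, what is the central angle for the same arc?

By the inscribed angle theorem, the central angle is twice the inscribed angle.
Central angle = 2 × 74° = 148°

148°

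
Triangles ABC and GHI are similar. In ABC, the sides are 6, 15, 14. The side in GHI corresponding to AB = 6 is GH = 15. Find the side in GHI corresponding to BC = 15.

Similar triangles have proportional sides. Setting up the proportion:
GH / AB = HI / BC
15 / 6 = HI / 15
HI = 15 * 15 / 6 = 75/2.

75/2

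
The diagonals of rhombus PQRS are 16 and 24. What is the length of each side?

Half-diagonals are 8 and 12. side = sqrt(8^2 + 12^2) = sqrt(208) = 4*sqrt(13)

4*sqrt(13)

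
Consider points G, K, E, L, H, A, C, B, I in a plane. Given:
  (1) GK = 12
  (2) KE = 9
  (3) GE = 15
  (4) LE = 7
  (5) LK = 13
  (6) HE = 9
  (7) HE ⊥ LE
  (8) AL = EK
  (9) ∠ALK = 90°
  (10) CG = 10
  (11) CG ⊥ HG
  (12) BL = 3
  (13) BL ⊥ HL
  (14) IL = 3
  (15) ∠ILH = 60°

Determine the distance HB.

Step 1: By the law of cosines on triangle LEH: LH² = 7² + 9² − 2·7·9·cos(90°) = 130, so LH = √130.
Step 2: By the law of cosines on triangle HLB: HB² = √130² + 3² − 2·√130·3·cos(90°) = 139, so HB = √139.

Therefore, the length of HB = √139.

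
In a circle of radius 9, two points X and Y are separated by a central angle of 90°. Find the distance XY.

Chord length = 2r sin(θ/2)
= 2 × 9 × sin(90°/2)
= 2 × 9 × sin(45°)
= 9*sqrt(2)

9*sqrt(2)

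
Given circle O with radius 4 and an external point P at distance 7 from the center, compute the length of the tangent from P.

The tangent, radius, and line from the external point to the center form a right triangle.
The right angle is where the tangent meets the radius.
By the Pythagorean theorem: tangent² + 4² = 7²
tangent² = 49 - 16 = 33
tangent = sqrt(33)

sqrt(33)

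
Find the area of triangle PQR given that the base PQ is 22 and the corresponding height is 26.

A triangle's area is half the area of a rectangle with the same base and height.
Area = (1/2) * 22 * 26 = 286.

286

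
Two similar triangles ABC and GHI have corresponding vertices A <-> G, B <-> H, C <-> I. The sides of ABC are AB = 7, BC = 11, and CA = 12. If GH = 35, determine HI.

k = 35/7 = 5. HI = 5 * 11 = 55.

55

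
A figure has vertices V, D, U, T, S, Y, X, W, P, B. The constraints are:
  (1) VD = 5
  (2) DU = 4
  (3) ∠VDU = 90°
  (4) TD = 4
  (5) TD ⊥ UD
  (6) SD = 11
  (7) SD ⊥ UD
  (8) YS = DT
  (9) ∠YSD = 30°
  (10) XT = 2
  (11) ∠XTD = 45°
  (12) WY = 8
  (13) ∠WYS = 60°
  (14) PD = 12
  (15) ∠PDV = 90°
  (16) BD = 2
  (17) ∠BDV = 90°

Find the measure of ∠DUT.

Step 1: By the law of cosines on triangle UDT: UT² = 4² + 4² − 2·4·4·cos(90°) = 32, so UT = 4·√2.
Step 2: By the inverse law of cosines on triangle DUT: cos(∠DUT) = (4² + (4·√2)² − 4²) / (2·4·4·√2) = 32/45.25 = 0.7071, so ∠DUT = 45°.

Therefore, the measure of angle ∠DUT = 45°.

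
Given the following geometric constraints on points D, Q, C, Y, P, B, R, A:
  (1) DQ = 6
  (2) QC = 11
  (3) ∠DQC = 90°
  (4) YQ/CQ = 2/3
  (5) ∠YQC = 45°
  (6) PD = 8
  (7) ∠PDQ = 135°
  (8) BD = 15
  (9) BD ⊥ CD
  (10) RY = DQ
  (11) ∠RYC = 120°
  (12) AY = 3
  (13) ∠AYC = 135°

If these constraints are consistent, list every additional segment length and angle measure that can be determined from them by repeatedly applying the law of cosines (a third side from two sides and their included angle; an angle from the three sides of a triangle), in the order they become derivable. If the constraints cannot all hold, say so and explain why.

The constraints are consistent. Derivable facts, in order:
After 1 step:
- CY ≈ 7.79
- DC = √157
- QP ≈ 12.96
After 2 steps:
- CA ≈ 10.14
- CB ≈ 19.54
- CR ≈ 11.98
- ∠CDQ = 61.39°
- ∠CYQ = 93.27°
- ∠DCQ = 28.61°
- ∠DPQ = 19.11°
- ∠DQP = 25.89°
- ∠QCY = 41.73°
After 3 steps:
- ∠ACY = 12.08°
- ∠BCD = 50.13°
- ∠CAY = 32.92°
- ∠CBD = 39.87°
- ∠CRY = 34.29°
- ∠RCY = 25.71°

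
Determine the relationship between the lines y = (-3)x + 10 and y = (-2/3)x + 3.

Slope of line 1: m1 = -3
Slope of line 2: m2 = -2/3
m1 != m2 and m1*m2 = 2 != -1. Neither.

Neither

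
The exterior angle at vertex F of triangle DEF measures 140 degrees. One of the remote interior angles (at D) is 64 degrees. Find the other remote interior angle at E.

The exterior angle theorem states that an exterior angle equals the sum of the two non-adjacent interior angles.
So 140 = 64 + angle E, which gives angle E = 140 - 64 = 76 degrees.

76 degrees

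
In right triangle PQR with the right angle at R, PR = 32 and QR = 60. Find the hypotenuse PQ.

In a right triangle, the square of the hypotenuse equals the sum of the squares of the two legs.
The legs are 32 and 60, so the hypotenuse = sqrt(1024 + 3600) = sqrt(4624) = 68.

68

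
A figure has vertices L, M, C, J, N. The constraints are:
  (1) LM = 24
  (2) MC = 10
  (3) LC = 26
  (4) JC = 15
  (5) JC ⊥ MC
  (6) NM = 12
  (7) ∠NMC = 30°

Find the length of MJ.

Step 1: By the law of cosines on triangle MCJ: MJ² = 10² + 15² − 2·10·15·cos(90°) = 325, so MJ = 5·√13.

Therefore, the length of MJ = 5·√13.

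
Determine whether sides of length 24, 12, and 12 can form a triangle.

The longest side is 24. The other two sides sum to 12 + 12 = 24.
Since 24 ≤ 24, the two shorter sides cannot reach around to close the triangle.

No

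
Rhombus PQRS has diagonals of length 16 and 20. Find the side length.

In a rhombus, the diagonals bisect each other perpendicularly, creating four congruent right triangles.
Each triangle has legs 8 (half of 16) and 10 (half of 20).
The hypotenuse of each right triangle is a side of the rhombus:
side = sqrt(8^2 + 10^2) = sqrt(164) = 2*sqrt(41)

2*sqrt(41)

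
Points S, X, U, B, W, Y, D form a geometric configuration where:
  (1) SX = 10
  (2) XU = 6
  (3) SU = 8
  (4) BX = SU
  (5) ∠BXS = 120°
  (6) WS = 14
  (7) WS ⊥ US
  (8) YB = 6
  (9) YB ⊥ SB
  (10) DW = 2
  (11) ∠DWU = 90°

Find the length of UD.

Step 1: By the law of cosines on triangle USW: UW² = 8² + 14² − 2·8·14·cos(90°) = 260, so UW = 2·√65.
Step 2: By the law of cosines on triangle UWD: UD² = (2·√65)² + 2² − 2·2·√65·2·cos(90°) = 264, so UD = 2·√66.

Therefore, the length of UD = 2·√66.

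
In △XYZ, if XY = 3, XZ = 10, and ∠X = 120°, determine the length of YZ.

By the law of cosines: YZ^2 = XY^2 + XZ^2 - 2*XY*XZ*cos(X)
YZ^2 = 3^2 + 10^2 - 2*3*10*cos(120°)
YZ^2 = 9 + 100 - 60*(-1/2)
YZ^2 = 139
YZ = sqrt(139)

sqrt(139)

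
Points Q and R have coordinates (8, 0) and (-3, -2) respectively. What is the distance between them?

The horizontal distance is |-3 - 8| = 11 and the vertical distance is |-2 - 0| = 2.
By the Pythagorean theorem, d = sqrt(11^2 + 2^2) = sqrt(125) = 5*sqrt(5).

5*sqrt(5)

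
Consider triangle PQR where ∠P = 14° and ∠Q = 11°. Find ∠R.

By the triangle angle sum property, the three interior angles of any triangle add up to 180°.
We know angle P = 14° and angle Q = 11°, so their sum is 25°.
Therefore angle R = 180° - 25° = 155°.

155 degrees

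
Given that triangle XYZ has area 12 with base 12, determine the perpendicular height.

Area = (1/2) * base * height
height = 2 * Area / base
height = 2 * 12 / 12
height = 24 / 12
height = 2

2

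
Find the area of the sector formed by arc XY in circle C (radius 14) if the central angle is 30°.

Sector area = π(14²)(1/12) = 49*pi/3

49*pi/3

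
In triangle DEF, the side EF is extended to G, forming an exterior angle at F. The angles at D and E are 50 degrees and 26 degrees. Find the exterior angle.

The interior angle at F is 180 - 50 - 26 = 104 degrees.
The exterior angle and interior angle at F are supplementary:
Exterior angle = 180 - 104 = 76 degrees.

76 degrees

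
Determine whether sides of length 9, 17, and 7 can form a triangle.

Check the triangle inequality: 9 + 7 = 16 ≤ 17.
Since the sum of two sides does not exceed the third, no triangle can be formed.

No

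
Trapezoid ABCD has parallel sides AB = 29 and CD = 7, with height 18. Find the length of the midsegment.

midsegment = (29 + 7) / 2 = 36 / 2 = 18

18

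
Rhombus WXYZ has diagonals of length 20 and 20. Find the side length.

The diagonals of a rhombus bisect each other at right angles.
Half-diagonals: 20/2 = 10 and 20/2 = 10
side = sqrt(10^2 + 10^2)
side = sqrt(100 + 100)
side = sqrt(200) = 10*sqrt(2)

10*sqrt(2)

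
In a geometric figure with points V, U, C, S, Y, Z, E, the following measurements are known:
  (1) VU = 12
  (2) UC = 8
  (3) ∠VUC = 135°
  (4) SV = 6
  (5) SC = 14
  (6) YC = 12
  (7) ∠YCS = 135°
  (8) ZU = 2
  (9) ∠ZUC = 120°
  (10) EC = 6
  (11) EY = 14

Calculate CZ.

Step 1: By the law of cosines on triangle CUZ: CZ² = 8² + 2² − 2·8·2·cos(120°) = 84, so CZ = 2·√21.

Therefore, the length of CZ = 2·√21.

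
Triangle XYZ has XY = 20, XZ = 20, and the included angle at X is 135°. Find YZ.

When two sides and the included angle are known, the law of cosines gives the third side.
c^2 = a^2 + b^2 - 2ab cos(C) generalizes the Pythagorean theorem to non-right triangles.
Here: YZ^2 = 400 + 400 - 800*(-sqrt(2)/2) = 400*sqrt(2) + 800
YZ = 20*sqrt(sqrt(2) + 2)

20*sqrt(sqrt(2) + 2)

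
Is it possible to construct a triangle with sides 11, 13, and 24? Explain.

Check the triangle inequality: 11 + 13 = 24 ≤ 24.
Since the sum of two sides does not exceed the third, no triangle can be formed.

No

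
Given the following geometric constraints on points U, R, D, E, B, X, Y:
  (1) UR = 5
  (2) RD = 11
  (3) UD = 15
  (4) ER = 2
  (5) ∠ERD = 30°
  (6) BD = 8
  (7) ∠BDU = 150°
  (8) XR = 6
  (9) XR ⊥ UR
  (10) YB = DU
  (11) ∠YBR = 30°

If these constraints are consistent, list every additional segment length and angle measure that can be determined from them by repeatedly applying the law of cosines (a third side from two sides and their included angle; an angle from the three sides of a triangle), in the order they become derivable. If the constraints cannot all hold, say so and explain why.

The constraints are consistent. Derivable facts, in order:
After 1 step:
- DE ≈ 9.32
- UB ≈ 22.29
- UX = √61
- ∠DRU = 135.9°
- ∠DUR = 30.68°
- ∠RDU = 13.41°
After 2 steps:
- ∠BUD = 10.34°
- ∠DBU = 19.66°
- ∠DER = 143.84°
- ∠EDR = 6.16°
- ∠RUX = 50.19°
- ∠RXU = 39.81°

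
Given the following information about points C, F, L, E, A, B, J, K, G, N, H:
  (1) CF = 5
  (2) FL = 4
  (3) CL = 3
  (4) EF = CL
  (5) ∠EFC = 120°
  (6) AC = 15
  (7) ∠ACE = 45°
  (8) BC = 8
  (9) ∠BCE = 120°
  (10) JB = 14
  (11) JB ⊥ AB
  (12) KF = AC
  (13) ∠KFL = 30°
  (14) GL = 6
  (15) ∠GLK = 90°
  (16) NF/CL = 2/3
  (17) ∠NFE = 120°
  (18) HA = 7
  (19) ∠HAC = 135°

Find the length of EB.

From the given relations: EF = CL = 3.
Step 1: By the law of cosines on triangle EFC: EC² = 3² + 5² − 2·3·5·cos(120°) = 49, so EC = 7.
Step 2: By the law of cosines on triangle ECB: EB² = 7² + 8² − 2·7·8·cos(120°) = 169, so EB = 13.

Therefore, the length of EB = 13.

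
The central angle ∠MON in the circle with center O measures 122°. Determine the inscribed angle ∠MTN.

By the inscribed angle theorem, the inscribed angle is half the central angle.
Inscribed angle = 122° / 2 = 61°

61°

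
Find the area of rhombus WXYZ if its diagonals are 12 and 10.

Area of a rhombus = (d1 * d2) / 2
Area = (12 * 10) / 2
Area = 120 / 2
Area = 60

60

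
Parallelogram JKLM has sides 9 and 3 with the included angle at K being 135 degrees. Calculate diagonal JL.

The diagonal of a parallelogram can be found by treating two adjacent sides and the diagonal as a triangle.
Applying the law of cosines with sides 9, 3 and included angle 135°:
d^2 = 81 + 9 - 54*cos(135°) = 27*sqrt(2) + 90
d = 3*sqrt(3*sqrt(2) + 10)

3*sqrt(3*sqrt(2) + 10)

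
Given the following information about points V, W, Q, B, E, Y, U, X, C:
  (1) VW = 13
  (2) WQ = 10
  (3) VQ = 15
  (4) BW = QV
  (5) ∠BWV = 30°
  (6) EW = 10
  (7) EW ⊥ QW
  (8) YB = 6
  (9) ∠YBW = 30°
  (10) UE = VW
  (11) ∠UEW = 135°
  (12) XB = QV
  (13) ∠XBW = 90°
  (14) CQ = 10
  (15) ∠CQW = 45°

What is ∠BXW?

From the given relations: XB = QV = 15; BW = QV = 15.
Step 1: By the law of cosines on triangle XBW: XW² = 15² + 15² − 2·15·15·cos(90°) = 450, so XW = 15·√2.
Step 2: By the inverse law of cosines on triangle BXW: cos(∠BXW) = (15² + (15·√2)² − 15²) / (2·15·15·√2) = 450/636.4 = 0.7071, so ∠BXW = 45°.

Therefore, the measure of angle ∠BXW = 45°.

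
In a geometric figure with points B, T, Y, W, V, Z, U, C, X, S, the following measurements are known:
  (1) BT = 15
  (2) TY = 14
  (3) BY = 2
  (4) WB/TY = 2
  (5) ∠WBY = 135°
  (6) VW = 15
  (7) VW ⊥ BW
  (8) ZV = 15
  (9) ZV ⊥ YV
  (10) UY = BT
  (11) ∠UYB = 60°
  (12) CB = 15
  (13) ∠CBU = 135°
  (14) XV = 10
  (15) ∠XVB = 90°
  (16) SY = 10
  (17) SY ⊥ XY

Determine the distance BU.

From the given relations: UY = BT = 15.
Step 1: By the law of cosines on triangle BYU: BU² = 2² + 15² − 2·2·15·cos(60°) = 199, so BU = √199.

Therefore, the length of BU = √199.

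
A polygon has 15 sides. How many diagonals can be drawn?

Total line segments between 15 vertices = C(15,2) = 105.
Subtract the 15 sides: 105 - 15 = 90 diagonals.

90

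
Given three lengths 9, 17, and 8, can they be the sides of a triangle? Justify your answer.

Check the triangle inequality: 9 + 8 = 17 ≤ 17.
Since the sum of two sides does not exceed the third, no triangle can be formed.

No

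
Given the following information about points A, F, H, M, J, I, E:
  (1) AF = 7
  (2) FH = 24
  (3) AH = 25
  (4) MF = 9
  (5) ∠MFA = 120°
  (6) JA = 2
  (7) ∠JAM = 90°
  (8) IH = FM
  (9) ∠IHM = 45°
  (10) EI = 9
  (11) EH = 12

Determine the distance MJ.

Step 1: By the law of cosines on triangle AFM: AM² = 7² + 9² − 2·7·9·cos(120°) = 193, so AM = √193.
Step 2: By the law of cosines on triangle MAJ: MJ² = √193² + 2² − 2·√193·2·cos(90°) = 197, so MJ = √197.

Therefore, the length of MJ = √197.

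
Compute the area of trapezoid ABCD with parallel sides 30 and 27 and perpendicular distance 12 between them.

A trapezoid's area equals the midsegment times the height.
The midsegment is (30 + 27) / 2 = 57/2.
Area = 57/2 * 12 = 342.

342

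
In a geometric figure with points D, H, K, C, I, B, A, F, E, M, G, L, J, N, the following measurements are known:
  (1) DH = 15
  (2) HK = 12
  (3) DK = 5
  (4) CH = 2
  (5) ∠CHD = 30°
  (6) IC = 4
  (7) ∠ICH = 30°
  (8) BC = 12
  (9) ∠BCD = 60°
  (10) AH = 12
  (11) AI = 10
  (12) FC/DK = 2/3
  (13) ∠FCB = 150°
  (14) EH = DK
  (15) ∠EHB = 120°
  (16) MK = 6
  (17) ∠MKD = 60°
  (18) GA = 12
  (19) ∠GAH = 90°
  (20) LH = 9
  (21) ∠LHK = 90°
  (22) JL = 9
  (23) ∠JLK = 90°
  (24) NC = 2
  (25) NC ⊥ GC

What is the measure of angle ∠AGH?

Step 1: By the law of cosines on triangle GAH: GH² = 12² + 12² − 2·12·12·cos(90°) = 288, so GH = 12·√2.
Step 2: By the inverse law of cosines on triangle AGH: cos(∠AGH) = (12² + (12·√2)² − 12²) / (2·12·12·√2) = 288/407.29 = 0.7071, so ∠AGH = 45°.

Therefore, the measure of angle ∠AGH = 45°.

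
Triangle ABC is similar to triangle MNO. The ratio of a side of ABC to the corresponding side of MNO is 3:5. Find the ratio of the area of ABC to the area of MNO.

The ratio of areas of similar triangles equals the square of the side ratio.
Side ratio = 3:5
Area ratio = (3/5)^2 = 9/25 = 9:25

9:25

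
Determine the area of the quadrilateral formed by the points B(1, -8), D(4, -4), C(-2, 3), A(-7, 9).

Using the Shoelace formula for a quadrilateral (vertices in order):
Area = (1/2)|sum of (x_i * y_(i+1) - x_(i+1) * y_i)|
Terms: (1*-4 - 4*-8) = 28, (4*3 - -2*-4) = 4, (-2*9 - -7*3) = 3, (-7*-8 - 1*9) = 47
Sum = 82
Area = (1/2)(82) = 41

41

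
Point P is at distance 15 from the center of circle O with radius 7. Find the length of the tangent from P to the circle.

tangent = √(d² - r²) = √(15² - 7²) = √(225 - 49) = √176 = 4*sqrt(11)

4*sqrt(11)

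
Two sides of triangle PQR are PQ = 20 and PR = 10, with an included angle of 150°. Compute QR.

When two sides and the included angle are known, the law of cosines gives the third side.
c^2 = a^2 + b^2 - 2ab cos(C) generalizes the Pythagorean theorem to non-right triangles.
Here: QR^2 = 400 + 100 - 400*(-sqrt(3)/2) = 200*sqrt(3) + 500
QR = 10*sqrt(2*sqrt(3) + 5)

10*sqrt(2*sqrt(3) + 5)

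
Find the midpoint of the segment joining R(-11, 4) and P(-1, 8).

M = ((x₁ + x₂)/2, (y₁ + y₂)/2)
= ((-11 + -1)/2, (4 + 8)/2)
= (-12/2, 12/2) = (-6, 6)

(-6, 6)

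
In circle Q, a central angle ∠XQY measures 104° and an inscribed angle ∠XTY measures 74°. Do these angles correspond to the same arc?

By the inscribed angle theorem, the inscribed angle for a central angle of 104° should be 104° / 2 = 52°.
The given inscribed angle is 74°, which does not equal 52°.
Therefore, no, they do not correspond to the same arc.

No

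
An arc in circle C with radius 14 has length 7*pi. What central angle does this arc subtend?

The full circumference is 2πr = 28*pi.
The arc is 7*pi / 28*pi = 1/4 of the full circle.
So the central angle = 1/4 × 360° = 90°.

90°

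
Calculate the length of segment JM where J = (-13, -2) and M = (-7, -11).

The horizontal distance is |-7 - -13| = 6 and the vertical distance is |-11 - -2| = 9.
By the Pythagorean theorem, d = sqrt(6^2 + 9^2) = sqrt(117) = 3*sqrt(13).

3*sqrt(13)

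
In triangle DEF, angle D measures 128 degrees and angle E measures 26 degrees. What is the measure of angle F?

By the triangle angle sum property, the three interior angles of any triangle add up to 180°.
We know angle D = 128° and angle E = 26°, so their sum is 154°.
Therefore angle F = 180° - 154° = 26°.

26 degrees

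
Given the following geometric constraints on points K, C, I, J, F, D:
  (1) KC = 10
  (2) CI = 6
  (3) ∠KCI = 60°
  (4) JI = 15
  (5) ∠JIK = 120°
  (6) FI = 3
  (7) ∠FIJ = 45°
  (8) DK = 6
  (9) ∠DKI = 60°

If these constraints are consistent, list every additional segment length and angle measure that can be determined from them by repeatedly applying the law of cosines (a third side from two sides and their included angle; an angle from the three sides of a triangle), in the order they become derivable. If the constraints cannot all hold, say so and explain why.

The constraints are consistent. Derivable facts, in order:
After 1 step:
- JF ≈ 13.05
- KI = 2·√19
After 2 steps:
- ID ≈ 7.73
- KJ ≈ 20.78
- ∠CIK = 83.41°
- ∠CKI = 36.59°
- ∠FJI = 9.35°
- ∠IFJ = 125.65°
After 3 steps:
- ∠DIK = 42.26°
- ∠IDK = 77.74°
- ∠IJK = 21.31°
- ∠IKJ = 38.69°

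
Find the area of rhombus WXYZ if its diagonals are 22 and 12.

The diagonals of a rhombus divide it into four right triangles.
Each triangle has legs 22/ 2 = 11 and 12/2 = 6, so each has area (1/2)*11*6 = 33.
Four such triangles give total area = (d1 * d2) / 2 = 132.

132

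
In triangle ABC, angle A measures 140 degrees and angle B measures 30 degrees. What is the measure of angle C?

By the triangle angle sum property, the three interior angles of any triangle add up to 180°.
We know angle A = 140° and angle B = 30°, so their sum is 170°.
Therefore angle C = 180° - 170° = 10°.

10 degrees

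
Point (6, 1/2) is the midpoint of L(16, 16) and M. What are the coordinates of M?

Using the midpoint formula: M = ((x1 + x2)/2, (y1 + y2)/2)
We know M = (6, 1/2) and L = (16, 16)
For x: 6 = (16 + x2)/2, so x2 = 2*6 - 16 = -4
For y: 1/2 = (16 + y2)/2, so y2 = 2*1/2 - 16 = -15
M = (-4, -15)

(-4, -15)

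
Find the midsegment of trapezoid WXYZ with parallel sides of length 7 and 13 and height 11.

The midsegment of a trapezoid = (base1 + base2) / 2
midsegment = (7 + 13) / 2
midsegment = 20 / 2
midsegment = 10

10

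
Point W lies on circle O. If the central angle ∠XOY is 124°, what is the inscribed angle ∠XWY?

By the inscribed angle theorem, the inscribed angle is half the central angle.
Inscribed angle = 124° / 2 = 62°

62°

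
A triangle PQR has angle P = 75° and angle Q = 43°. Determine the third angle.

angle R = 180 - 75 - 43 = 62 degrees.

62 degrees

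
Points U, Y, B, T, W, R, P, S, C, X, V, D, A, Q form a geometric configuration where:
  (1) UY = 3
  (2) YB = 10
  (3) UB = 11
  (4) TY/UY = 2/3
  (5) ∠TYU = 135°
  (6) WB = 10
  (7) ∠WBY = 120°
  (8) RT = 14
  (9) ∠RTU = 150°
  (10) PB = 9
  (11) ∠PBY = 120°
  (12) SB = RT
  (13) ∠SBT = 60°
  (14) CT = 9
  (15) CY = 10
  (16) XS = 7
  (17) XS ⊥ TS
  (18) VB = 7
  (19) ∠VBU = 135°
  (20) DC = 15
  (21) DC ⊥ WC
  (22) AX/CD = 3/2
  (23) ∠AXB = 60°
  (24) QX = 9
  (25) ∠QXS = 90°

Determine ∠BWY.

Step 1: By the law of cosines on triangle WBY: WY² = 10² + 10² − 2·10·10·cos(120°) = 300, so WY = 10·√3.
Step 2: By the inverse law of cosines on triangle BWY: cos(∠BWY) = (10² + (10·√3)² − 10²) / (2·10·10·√3) = 300/346.41 = 0.866, so ∠BWY = 30°.

Therefore, the measure of angle ∠BWY = 30°.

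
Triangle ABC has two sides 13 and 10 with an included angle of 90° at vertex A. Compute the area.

When two sides and the included angle are known, the area formula is (1/2)ab sin(C).
The height from one side to the opposite vertex is 10 sin(90°) = 10.
Area = (1/2) * 13 * 10 = 65.

65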